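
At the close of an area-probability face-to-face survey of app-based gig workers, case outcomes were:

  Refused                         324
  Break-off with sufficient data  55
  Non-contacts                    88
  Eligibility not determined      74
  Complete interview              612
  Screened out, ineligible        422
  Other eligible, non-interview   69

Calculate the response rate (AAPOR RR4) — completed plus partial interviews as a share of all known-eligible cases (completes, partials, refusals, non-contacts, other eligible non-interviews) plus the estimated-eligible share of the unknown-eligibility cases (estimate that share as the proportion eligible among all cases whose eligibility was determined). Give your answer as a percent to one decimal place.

Numerator → 612 + 55 = 667
Known eligible → 612 + 55 + 324 + 88 + 69 = 1148
e = 1148 / (1148 + 422) = 1148 / 1570 = 0.7312
e × U → 0.7312 × 74 = 54.11
Denom → 1148 + 54.11 = 1202.11
RR4 = 667 / 1202.11 = 0.5549

55.5%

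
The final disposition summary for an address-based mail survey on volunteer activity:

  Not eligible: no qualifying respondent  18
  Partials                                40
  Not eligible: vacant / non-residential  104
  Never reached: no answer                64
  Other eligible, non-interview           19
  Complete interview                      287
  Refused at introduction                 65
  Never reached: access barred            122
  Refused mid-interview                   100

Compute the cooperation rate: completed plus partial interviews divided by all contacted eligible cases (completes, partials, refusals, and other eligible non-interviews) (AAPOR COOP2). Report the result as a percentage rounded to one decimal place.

64.0%

Refused = 65 + 100 = 165
Never reached = 64 + 122 = 186
Not eligible = 18 + 104 = 122
Numerator: 287 + 40 = 327
Base: 287 + 40 + 165 + 19 = 511
COOP2 = 327 / 511 = 0.6399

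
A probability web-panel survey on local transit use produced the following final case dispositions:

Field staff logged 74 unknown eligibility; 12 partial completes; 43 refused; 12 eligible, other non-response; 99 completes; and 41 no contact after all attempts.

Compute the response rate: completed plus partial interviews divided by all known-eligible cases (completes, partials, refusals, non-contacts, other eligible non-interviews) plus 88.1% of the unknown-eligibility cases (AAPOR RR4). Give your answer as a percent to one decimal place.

Numerator → 99 + 12 = 111
Determined eligible → 99 + 12 + 43 + 41 + 12 = 207
Estimated eligible among unknowns → 0.8810 × 74 = 65.19
Denom → 207 + 65.19 = 272.19
RR4 = 111 / 272.19 = 0.4078

40.8%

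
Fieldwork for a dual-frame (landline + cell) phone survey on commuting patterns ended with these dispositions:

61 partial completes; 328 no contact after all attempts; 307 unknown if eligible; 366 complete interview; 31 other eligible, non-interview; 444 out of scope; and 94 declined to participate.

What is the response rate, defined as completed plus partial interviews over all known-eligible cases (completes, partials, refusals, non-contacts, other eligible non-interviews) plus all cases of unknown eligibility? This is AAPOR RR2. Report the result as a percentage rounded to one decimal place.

36.0%

Top = 366 + 61 = 427
Denom = 366 + 61 + 94 + 328 + 31 + 307 = 1187
RR2 = 427 / 1187 = 0.3597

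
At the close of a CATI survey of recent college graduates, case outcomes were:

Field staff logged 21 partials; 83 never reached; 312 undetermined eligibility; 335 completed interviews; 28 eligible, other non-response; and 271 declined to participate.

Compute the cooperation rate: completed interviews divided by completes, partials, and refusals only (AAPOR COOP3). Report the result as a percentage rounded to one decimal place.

Top = 335
Denominator = 335 + 21 + 271 = 627
COOP3 = 335 / 627 = 0.5343

53.4%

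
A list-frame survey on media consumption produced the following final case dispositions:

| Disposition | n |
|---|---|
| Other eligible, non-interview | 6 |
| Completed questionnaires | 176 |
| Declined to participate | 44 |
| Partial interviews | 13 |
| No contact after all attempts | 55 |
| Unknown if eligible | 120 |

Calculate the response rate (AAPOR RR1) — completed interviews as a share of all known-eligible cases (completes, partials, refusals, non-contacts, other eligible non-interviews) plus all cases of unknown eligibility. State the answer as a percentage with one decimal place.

Num = 176
Base = 176 + 13 + 44 + 55 + 6 + 120 = 414
RR1 = 176 / 414 = 0.4251

42.5%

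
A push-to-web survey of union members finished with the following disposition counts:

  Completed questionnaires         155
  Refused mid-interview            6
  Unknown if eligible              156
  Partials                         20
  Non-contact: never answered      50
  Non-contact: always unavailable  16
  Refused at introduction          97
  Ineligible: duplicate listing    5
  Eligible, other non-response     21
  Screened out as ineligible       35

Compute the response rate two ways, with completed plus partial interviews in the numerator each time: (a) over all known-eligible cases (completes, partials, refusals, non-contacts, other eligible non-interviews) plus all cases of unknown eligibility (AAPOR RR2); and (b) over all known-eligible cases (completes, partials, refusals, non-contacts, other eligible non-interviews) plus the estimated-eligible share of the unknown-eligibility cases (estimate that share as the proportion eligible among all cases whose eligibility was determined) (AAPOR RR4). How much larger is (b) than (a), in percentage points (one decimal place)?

1.0

Refused = 97 + 6 = 103
Non-contacts = 50 + 16 = 66
Ineligible = 35 + 5 = 40
Num: 155 + 20 = 175
Base: 155 + 20 + 103 + 66 + 21 + 156 = 521
RR2 = 175 / 521 = 0.3359
Eligible (known): 155 + 20 + 103 + 66 + 21 = 365
e = 365 / (365 + 40) = 365 / 405 = 0.9012
Estimated eligible among unknowns: 0.9012 × 156 = 140.59
Base: 365 + 140.59 = 505.59
RR4 = 175 / 505.59 = 0.3461
Difference = 34.61 − 33.59 = 1.02 percentage points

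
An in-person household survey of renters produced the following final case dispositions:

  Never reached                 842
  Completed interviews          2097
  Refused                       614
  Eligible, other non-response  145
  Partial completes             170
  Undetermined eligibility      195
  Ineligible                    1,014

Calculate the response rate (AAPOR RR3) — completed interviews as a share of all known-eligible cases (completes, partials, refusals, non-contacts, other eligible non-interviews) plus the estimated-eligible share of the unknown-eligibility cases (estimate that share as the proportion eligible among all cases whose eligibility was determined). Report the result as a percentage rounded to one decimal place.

52.1%

Numerator = 2097
Determined eligible = 2097 + 170 + 614 + 842 + 145 = 3868
e = 3868 / (3868 + 1014) = 3868 / 4882 = 0.7923
Eligible share of unknowns = 0.7923 × 195 = 154.50
Denominator = 3868 + 154.50 = 4022.50
RR3 = 2097 / 4022.50 = 0.5213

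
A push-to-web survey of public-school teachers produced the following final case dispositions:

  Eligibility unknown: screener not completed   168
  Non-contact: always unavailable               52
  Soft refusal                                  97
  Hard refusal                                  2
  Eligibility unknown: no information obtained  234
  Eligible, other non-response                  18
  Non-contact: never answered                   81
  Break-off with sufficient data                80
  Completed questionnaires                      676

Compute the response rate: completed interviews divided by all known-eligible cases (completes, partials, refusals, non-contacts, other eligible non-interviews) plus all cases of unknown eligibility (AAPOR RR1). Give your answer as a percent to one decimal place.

Declined to participate = 2 + 97 = 99
Never reached = 81 + 52 = 133
Unknown eligibility = 168 + 234 = 402
Top: 676
Denom: 676 + 80 + 99 + 133 + 18 + 402 = 1408
RR1 = 676 / 1408 = 0.4801

48.0%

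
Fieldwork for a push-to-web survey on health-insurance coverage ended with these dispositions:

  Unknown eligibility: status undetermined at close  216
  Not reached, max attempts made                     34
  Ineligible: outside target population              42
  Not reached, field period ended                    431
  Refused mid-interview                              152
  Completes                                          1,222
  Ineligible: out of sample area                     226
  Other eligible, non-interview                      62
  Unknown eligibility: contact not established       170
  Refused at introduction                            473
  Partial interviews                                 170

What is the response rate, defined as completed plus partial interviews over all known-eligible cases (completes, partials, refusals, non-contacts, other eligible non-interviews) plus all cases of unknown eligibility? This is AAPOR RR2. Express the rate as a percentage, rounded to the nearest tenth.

47.5%

Declined to participate = 473 + 152 = 625
Never reached = 431 + 34 = 465
Eligibility not determined = 170 + 216 = 386
Out of scope = 42 + 226 = 268
Top = 1222 + 170 = 1392
Base = 1222 + 170 + 625 + 465 + 62 + 386 = 2930
RR2 = 1392 / 2930 = 0.4751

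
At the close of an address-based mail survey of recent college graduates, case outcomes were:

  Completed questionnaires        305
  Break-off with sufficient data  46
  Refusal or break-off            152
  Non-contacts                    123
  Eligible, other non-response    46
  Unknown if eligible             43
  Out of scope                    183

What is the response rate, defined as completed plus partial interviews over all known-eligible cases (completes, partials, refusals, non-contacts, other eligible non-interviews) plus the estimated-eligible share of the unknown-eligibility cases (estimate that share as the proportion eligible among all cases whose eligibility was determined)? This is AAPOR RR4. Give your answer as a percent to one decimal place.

49.7%

Numerator = 305 + 46 = 351
Eligible (known) = 305 + 46 + 152 + 123 + 46 = 672
e = 672 / (672 + 183) = 672 / 855 = 0.7860
Eligible share of unknowns = 0.7860 × 43 = 33.80
Denom = 672 + 33.80 = 705.80
RR4 = 351 / 705.80 = 0.4973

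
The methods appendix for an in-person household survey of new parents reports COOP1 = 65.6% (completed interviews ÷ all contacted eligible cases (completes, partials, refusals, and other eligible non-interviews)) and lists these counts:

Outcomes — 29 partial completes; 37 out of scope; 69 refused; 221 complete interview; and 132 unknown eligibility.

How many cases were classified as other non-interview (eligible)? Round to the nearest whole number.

COOP1 = 221 / D = 0.656
D = 221 / 0.656 = 336.9
Other denominator terms total 319
other non-interview (eligible) = 336.9 − 319 ≈ 18

18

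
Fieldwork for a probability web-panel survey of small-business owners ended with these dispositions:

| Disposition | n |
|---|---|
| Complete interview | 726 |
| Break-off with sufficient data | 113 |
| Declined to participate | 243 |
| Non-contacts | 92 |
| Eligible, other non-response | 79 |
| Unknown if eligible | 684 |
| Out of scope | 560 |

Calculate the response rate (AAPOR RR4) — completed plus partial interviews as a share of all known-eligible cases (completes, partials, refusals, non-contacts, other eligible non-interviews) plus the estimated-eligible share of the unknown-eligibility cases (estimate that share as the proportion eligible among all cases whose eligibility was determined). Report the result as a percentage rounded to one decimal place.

48.6%

Numerator: 726 + 113 = 839
Determined eligible: 726 + 113 + 243 + 92 + 79 = 1253
e = 1253 / (1253 + 560) = 1253 / 1813 = 0.6911
e × U: 0.6911 × 684 = 472.71
Base: 1253 + 472.71 = 1725.71
RR4 = 839 / 1725.71 = 0.4862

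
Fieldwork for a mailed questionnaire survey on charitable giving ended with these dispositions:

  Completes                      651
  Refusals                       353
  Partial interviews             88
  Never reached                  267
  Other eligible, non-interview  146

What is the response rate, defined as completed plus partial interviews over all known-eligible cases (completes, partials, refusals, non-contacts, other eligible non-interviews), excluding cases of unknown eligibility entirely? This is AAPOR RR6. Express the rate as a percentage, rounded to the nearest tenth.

49.1%

Numerator: 651 + 88 = 739
Denominator: 651 + 88 + 353 + 267 + 146 = 1505
RR6 = 739 / 1505 = 0.4910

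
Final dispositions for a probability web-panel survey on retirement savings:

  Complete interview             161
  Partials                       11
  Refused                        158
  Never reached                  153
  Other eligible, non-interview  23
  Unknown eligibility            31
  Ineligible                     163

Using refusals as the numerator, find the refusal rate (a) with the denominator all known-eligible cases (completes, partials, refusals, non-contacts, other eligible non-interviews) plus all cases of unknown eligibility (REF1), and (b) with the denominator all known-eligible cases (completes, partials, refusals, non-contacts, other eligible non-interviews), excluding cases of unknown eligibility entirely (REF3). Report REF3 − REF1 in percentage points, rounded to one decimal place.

1.8

Top: 158
Denominator: 161 + 11 + 158 + 153 + 23 + 31 = 537
REF1 = 158 / 537 = 0.2942
Denominator: 161 + 11 + 158 + 153 + 23 = 506
REF3 = 158 / 506 = 0.3123
Difference = 31.23 − 29.42 = 1.81 percentage points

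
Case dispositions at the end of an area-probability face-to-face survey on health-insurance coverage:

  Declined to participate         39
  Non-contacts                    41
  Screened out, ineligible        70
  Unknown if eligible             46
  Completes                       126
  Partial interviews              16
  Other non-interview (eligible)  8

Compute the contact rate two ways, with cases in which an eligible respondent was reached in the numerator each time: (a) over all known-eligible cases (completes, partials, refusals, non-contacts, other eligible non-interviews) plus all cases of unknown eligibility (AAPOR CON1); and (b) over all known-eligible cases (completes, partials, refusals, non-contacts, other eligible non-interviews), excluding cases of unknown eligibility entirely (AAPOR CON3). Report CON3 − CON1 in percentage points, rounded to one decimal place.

Num = 126 + 16 + 39 + 8 = 189
Denominator = 126 + 16 + 39 + 41 + 8 + 46 = 276
CON1 = 189 / 276 = 0.6848
Denominator = 126 + 16 + 39 + 41 + 8 = 230
CON3 = 189 / 230 = 0.8217
Difference = 82.17 − 68.48 = 13.69 percentage points

13.7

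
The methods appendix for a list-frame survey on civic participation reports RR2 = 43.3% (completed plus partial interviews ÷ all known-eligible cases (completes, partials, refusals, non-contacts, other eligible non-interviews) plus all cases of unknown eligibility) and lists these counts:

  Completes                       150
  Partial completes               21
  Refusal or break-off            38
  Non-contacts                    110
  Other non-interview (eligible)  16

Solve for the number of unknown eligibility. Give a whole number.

Numerator = 150 + 21 = 171
RR2 = 171 / D = 0.433
D = 171 / 0.433 = 394.9
Rest of base = 335
unknown eligibility = 394.9 − 335 ≈ 60

60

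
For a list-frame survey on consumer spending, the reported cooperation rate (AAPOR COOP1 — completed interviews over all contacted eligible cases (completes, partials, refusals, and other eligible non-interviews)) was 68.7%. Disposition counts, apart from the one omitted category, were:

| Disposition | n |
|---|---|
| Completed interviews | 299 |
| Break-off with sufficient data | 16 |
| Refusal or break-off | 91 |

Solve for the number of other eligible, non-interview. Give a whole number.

COOP1 = 299 / D = 0.687
D = 299 / 0.687 = 435.2
Rest of base = 406
other eligible, non-interview = 435.2 − 406 ≈ 29

29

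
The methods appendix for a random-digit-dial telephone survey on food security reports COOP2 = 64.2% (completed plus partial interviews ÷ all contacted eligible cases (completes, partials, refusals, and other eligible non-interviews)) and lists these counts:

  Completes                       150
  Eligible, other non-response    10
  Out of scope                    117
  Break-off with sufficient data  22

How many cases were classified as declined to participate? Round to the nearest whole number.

Num: 150 + 22 = 172
COOP2 = 172 / D = 0.642
D = 172 / 0.642 = 267.9
Remaining denominator categories sum to 182
declined to participate = 267.9 − 182 ≈ 86

86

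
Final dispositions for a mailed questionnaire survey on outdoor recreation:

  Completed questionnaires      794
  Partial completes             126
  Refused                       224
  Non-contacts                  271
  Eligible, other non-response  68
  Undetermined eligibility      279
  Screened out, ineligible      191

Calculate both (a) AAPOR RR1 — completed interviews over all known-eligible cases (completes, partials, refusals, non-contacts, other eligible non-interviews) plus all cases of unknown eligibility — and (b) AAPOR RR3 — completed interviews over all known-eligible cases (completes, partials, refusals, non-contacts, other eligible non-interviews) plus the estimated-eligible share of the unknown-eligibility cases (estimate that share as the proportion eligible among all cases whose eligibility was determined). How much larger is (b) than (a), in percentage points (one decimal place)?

Num → 794
Base → 794 + 126 + 224 + 271 + 68 + 279 = 1762
RR1 = 794 / 1762 = 0.4506
Known eligible → 794 + 126 + 224 + 271 + 68 = 1483
e = 1483 / (1483 + 191) = 1483 / 1674 = 0.8859
Estimated eligible among unknowns → 0.8859 × 279 = 247.17
Base → 1483 + 247.17 = 1730.17
RR3 = 794 / 1730.17 = 0.4589
Difference = 45.89 − 45.06 = 0.83 percentage points

0.8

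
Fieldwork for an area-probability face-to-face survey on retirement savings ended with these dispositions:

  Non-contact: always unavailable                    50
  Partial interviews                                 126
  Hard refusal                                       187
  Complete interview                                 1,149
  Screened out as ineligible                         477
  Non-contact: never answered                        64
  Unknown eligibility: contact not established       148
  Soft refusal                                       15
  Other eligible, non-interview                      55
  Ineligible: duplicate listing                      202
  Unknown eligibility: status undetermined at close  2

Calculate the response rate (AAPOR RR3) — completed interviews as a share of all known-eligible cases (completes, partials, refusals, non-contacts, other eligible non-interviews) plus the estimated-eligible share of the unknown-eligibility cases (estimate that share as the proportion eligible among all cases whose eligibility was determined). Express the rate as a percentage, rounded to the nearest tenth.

Refused = 187 + 15 = 202
Non-contacts = 64 + 50 = 114
Unknown eligibility = 148 + 2 = 150
Ineligible = 477 + 202 = 679
Numerator = 1149
Determined eligible = 1149 + 126 + 202 + 114 + 55 = 1646
e = 1646 / (1646 + 679) = 1646 / 2325 = 0.7080
Estimated eligible among unknowns = 0.7080 × 150 = 106.20
Denominator = 1646 + 106.20 = 1752.20
RR3 = 1149 / 1752.20 = 0.6557

65.6%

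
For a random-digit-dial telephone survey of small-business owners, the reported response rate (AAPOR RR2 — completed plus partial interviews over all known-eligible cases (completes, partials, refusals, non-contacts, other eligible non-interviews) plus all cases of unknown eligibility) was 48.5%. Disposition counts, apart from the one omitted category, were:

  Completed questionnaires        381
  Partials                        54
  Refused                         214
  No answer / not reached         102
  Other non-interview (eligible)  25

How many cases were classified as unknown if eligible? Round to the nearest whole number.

Num = 381 + 54 = 435
RR2 = 435 / D = 0.485
D = 435 / 0.485 = 896.9
Other denominator terms total 776
unknown if eligible = 896.9 − 776 ≈ 121

121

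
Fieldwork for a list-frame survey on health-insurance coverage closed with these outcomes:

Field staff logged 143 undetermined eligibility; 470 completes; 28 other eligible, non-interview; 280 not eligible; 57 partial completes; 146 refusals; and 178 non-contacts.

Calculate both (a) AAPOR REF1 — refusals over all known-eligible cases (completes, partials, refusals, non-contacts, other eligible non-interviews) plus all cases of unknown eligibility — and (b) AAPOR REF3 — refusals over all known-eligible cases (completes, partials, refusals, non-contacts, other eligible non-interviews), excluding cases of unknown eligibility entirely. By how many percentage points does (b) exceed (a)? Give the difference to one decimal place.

Top: 146
Denominator: 470 + 57 + 146 + 178 + 28 + 143 = 1022
REF1 = 146 / 1022 = 0.1429
Denominator: 470 + 57 + 146 + 178 + 28 = 879
REF3 = 146 / 879 = 0.1661
Difference = 16.61 − 14.29 = 2.32 percentage points

2.3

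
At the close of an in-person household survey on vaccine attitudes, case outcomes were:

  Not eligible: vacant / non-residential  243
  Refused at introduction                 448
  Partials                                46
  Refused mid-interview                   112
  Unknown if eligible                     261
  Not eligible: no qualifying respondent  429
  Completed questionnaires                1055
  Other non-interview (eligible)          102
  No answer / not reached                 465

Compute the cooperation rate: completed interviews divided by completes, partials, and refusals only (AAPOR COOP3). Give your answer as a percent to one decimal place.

Refusal or break-off = 448 + 112 = 560
Out of scope = 429 + 243 = 672
Num: 1055
Denom: 1055 + 46 + 560 = 1661
COOP3 = 1055 / 1661 = 0.6352

63.5%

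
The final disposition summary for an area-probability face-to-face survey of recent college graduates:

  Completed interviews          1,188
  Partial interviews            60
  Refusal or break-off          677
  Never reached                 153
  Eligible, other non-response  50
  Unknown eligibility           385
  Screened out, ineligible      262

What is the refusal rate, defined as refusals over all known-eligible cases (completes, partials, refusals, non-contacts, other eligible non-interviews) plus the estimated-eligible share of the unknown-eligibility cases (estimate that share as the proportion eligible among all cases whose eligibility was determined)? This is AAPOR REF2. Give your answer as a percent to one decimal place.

27.4%

Top: 677
Known eligible: 1188 + 60 + 677 + 153 + 50 = 2128
e = 2128 / (2128 + 262) = 2128 / 2390 = 0.8904
Estimated eligible among unknowns: 0.8904 × 385 = 342.80
Denom: 2128 + 342.80 = 2470.80
REF2 = 677 / 2470.80 = 0.2740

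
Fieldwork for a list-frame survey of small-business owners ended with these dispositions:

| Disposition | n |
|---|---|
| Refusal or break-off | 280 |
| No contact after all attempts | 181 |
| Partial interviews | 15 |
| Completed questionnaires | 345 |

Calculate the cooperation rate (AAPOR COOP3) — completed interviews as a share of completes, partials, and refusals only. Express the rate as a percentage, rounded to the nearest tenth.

Top = 345
Base = 345 + 15 + 280 = 640
COOP3 = 345 / 640 = 0.5391

53.9%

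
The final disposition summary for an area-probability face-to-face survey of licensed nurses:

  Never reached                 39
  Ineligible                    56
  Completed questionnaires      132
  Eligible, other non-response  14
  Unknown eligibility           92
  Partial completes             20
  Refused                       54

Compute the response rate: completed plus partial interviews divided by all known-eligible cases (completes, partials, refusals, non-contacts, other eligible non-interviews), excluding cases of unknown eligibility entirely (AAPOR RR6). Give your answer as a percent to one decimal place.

Top: 132 + 20 = 152
Denom: 132 + 20 + 54 + 39 + 14 = 259
RR6 = 152 / 259 = 0.5869

58.7%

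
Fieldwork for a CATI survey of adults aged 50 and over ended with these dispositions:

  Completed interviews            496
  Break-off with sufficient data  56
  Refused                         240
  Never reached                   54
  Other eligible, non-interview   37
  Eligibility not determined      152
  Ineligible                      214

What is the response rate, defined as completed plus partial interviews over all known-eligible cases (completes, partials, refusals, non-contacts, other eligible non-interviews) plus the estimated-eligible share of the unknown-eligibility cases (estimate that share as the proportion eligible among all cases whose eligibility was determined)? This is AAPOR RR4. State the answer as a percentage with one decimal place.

54.9%

Numerator → 496 + 56 = 552
Determined eligible → 496 + 56 + 240 + 54 + 37 = 883
e = 883 / (883 + 214) = 883 / 1097 = 0.8049
e × U → 0.8049 × 152 = 122.34
Denominator → 883 + 122.34 = 1005.34
RR4 = 552 / 1005.34 = 0.5491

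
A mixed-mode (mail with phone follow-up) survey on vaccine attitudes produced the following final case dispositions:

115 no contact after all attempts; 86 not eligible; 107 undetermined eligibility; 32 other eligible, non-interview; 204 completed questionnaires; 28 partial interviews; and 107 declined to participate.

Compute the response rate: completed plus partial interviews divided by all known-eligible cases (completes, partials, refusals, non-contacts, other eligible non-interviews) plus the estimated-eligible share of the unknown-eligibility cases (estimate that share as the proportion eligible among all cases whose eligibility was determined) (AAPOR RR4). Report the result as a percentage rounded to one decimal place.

Top = 204 + 28 = 232
Eligible (known) = 204 + 28 + 107 + 115 + 32 = 486
e = 486 / (486 + 86) = 486 / 572 = 0.8497
e × U = 0.8497 × 107 = 90.92
Denominator = 486 + 90.92 = 576.92
RR4 = 232 / 576.92 = 0.4021

40.2%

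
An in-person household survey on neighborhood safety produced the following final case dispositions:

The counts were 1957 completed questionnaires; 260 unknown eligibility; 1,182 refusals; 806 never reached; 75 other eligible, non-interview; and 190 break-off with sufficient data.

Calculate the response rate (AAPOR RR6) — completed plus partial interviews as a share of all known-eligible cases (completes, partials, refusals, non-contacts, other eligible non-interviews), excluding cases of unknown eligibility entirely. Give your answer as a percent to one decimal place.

51.0%

Num: 1957 + 190 = 2147
Base: 1957 + 190 + 1182 + 806 + 75 = 4210
RR6 = 2147 / 4210 = 0.5100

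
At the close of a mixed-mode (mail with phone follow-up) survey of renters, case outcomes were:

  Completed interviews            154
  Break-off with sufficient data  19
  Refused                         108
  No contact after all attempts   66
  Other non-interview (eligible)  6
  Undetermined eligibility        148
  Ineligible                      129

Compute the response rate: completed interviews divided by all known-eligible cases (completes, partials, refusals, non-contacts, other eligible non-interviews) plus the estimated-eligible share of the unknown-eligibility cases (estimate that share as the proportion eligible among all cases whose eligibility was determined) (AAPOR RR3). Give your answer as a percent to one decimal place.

Top: 154
Determined eligible: 154 + 19 + 108 + 66 + 6 = 353
e = 353 / (353 + 129) = 353 / 482 = 0.7324
e × U: 0.7324 × 148 = 108.40
Denom: 353 + 108.40 = 461.40
RR3 = 154 / 461.40 = 0.3338

33.4%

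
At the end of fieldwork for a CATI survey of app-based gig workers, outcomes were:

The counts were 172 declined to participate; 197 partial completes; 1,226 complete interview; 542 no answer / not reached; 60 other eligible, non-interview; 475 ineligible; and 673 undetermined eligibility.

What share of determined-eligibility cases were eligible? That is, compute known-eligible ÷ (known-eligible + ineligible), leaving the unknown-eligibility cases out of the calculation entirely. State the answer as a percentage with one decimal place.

82.2%

Determined eligible: 1226 + 197 + 172 + 542 + 60 = 2197
e = 2197 / (2197 + 475) = 2197 / 2672 = 0.8222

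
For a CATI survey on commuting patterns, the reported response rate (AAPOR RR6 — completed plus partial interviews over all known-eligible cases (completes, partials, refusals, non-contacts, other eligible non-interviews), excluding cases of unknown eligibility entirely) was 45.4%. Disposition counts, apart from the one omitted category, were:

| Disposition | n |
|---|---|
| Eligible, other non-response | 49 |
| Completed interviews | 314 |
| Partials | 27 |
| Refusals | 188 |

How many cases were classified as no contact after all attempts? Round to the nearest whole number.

Top: 314 + 27 = 341
RR6 = 341 / D = 0.454
D = 341 / 0.454 = 751.1
Rest of base = 578
no contact after all attempts = 751.1 − 578 ≈ 173

173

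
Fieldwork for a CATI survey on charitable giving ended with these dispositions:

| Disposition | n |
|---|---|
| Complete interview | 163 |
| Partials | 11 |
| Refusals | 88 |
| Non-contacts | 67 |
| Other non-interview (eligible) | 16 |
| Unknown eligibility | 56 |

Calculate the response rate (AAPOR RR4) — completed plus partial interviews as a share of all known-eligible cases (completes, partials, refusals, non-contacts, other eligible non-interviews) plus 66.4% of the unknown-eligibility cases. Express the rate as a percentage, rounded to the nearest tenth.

45.5%

Numerator: 163 + 11 = 174
Eligible (known): 163 + 11 + 88 + 67 + 16 = 345
Estimated eligible among unknowns: 0.6640 × 56 = 37.18
Denominator: 345 + 37.18 = 382.18
RR4 = 174 / 382.18 = 0.4553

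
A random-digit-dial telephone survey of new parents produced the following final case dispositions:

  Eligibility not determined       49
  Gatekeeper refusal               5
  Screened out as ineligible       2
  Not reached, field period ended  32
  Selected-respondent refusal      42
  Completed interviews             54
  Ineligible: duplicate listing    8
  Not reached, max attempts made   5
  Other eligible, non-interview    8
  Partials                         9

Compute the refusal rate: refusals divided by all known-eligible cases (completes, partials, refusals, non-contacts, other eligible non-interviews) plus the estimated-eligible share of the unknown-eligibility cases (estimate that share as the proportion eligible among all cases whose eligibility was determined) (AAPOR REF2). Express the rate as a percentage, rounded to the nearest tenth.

23.4%

Refused = 5 + 42 = 47
Never reached = 32 + 5 = 37
Screened out, ineligible = 2 + 8 = 10
Num → 47
Known eligible → 54 + 9 + 47 + 37 + 8 = 155
e = 155 / (155 + 10) = 155 / 165 = 0.9394
e × U → 0.9394 × 49 = 46.03
Denominator → 155 + 46.03 = 201.03
REF2 = 47 / 201.03 = 0.2338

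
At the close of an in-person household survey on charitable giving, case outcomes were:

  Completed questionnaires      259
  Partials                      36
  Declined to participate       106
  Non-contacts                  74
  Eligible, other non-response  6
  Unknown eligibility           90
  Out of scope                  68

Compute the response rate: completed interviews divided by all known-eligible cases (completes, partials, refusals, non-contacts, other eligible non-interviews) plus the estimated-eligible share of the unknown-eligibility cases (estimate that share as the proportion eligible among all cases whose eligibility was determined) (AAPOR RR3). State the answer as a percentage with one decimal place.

46.3%

Numerator → 259
Eligible (known) → 259 + 36 + 106 + 74 + 6 = 481
e = 481 / (481 + 68) = 481 / 549 = 0.8761
e × U → 0.8761 × 90 = 78.85
Denom → 481 + 78.85 = 559.85
RR3 = 259 / 559.85 = 0.4626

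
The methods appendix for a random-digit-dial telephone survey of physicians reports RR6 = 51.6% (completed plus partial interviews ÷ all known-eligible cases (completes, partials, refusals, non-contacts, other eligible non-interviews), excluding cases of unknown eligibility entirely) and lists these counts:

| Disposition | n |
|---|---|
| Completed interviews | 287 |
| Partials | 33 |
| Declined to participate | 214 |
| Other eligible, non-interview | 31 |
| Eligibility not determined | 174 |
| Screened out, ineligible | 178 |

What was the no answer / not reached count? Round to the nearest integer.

55

Numerator: 287 + 33 = 320
RR6 = 320 / D = 0.516
D = 320 / 0.516 = 620.2
Other denominator terms total 565
no answer / not reached = 620.2 − 565 ≈ 55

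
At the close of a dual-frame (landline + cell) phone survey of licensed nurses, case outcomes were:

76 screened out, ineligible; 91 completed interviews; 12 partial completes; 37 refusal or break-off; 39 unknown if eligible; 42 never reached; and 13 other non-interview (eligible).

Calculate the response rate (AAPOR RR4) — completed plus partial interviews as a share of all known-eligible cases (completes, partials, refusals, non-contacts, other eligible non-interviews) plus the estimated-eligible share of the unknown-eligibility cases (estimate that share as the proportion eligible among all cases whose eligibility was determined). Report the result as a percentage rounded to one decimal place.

46.2%

Top: 91 + 12 = 103
Known eligible: 91 + 12 + 37 + 42 + 13 = 195
e = 195 / (195 + 76) = 195 / 271 = 0.7196
Eligible share of unknowns: 0.7196 × 39 = 28.06
Denominator: 195 + 28.06 = 223.06
RR4 = 103 / 223.06 = 0.4618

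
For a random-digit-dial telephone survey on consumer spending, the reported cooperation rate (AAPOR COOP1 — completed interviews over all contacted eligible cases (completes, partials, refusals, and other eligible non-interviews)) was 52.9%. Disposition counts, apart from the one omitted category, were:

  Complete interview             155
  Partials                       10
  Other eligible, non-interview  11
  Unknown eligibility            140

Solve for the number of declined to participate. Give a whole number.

COOP1 = 155 / D = 0.529
D = 155 / 0.529 = 293.0
Rest of base = 176
declined to participate = 293.0 − 176 ≈ 117

117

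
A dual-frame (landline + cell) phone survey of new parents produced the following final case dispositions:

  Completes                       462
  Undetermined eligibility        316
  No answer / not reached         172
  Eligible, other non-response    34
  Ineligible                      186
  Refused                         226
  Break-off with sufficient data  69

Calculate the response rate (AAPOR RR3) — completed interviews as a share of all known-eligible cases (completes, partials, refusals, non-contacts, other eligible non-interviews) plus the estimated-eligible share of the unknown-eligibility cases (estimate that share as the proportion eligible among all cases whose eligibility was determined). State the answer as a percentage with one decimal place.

37.6%

Top → 462
Eligible (known) → 462 + 69 + 226 + 172 + 34 = 963
e = 963 / (963 + 186) = 963 / 1149 = 0.8381
e × U → 0.8381 × 316 = 264.84
Denom → 963 + 264.84 = 1227.84
RR3 = 462 / 1227.84 = 0.3763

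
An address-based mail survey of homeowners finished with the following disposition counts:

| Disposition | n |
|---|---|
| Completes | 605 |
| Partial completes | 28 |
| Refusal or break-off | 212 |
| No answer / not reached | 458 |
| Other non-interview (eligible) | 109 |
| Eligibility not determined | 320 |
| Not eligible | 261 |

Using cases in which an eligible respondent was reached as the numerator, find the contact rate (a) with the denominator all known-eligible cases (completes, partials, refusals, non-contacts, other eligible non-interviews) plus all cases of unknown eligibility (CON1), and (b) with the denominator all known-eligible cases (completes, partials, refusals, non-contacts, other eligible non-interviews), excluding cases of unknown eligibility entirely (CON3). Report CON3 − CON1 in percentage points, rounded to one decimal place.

Top: 605 + 28 + 212 + 109 = 954
Base: 605 + 28 + 212 + 458 + 109 + 320 = 1732
CON1 = 954 / 1732 = 0.5508
Base: 605 + 28 + 212 + 458 + 109 = 1412
CON3 = 954 / 1412 = 0.6756
Difference = 67.56 − 55.08 = 12.48 percentage points

12.5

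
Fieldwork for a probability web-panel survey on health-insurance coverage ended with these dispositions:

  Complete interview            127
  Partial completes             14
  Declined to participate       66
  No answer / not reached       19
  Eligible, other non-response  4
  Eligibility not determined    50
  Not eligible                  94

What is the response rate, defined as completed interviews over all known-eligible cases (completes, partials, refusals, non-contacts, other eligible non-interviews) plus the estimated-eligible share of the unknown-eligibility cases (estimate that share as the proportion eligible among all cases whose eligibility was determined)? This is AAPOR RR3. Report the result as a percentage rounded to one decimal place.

47.8%

Top → 127
Known eligible → 127 + 14 + 66 + 19 + 4 = 230
e = 230 / (230 + 94) = 230 / 324 = 0.7099
Eligible share of unknowns → 0.7099 × 50 = 35.49
Denom → 230 + 35.49 = 265.49
RR3 = 127 / 265.49 = 0.4784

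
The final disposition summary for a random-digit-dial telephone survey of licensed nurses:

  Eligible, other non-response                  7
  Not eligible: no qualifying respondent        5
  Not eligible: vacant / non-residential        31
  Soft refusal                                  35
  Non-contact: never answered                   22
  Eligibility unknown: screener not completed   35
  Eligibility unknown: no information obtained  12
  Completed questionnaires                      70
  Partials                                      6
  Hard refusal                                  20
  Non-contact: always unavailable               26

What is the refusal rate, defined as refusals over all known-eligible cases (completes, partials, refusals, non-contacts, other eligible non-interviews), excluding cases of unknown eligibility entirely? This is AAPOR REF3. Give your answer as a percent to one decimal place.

Refusal or break-off = 20 + 35 = 55
No answer / not reached = 22 + 26 = 48
Undetermined eligibility = 35 + 12 = 47
Screened out, ineligible = 5 + 31 = 36
Top: 55
Denom: 70 + 6 + 55 + 48 + 7 = 186
REF3 = 55 / 186 = 0.2957

29.6%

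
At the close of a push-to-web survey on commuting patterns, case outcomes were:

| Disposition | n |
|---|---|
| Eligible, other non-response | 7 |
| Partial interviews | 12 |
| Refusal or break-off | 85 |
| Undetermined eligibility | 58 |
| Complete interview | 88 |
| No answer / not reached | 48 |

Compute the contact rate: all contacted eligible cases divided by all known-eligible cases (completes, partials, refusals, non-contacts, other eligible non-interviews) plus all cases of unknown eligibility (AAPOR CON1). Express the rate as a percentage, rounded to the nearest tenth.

64.4%

Num = 88 + 12 + 85 + 7 = 192
Base = 88 + 12 + 85 + 48 + 7 + 58 = 298
CON1 = 192 / 298 = 0.6443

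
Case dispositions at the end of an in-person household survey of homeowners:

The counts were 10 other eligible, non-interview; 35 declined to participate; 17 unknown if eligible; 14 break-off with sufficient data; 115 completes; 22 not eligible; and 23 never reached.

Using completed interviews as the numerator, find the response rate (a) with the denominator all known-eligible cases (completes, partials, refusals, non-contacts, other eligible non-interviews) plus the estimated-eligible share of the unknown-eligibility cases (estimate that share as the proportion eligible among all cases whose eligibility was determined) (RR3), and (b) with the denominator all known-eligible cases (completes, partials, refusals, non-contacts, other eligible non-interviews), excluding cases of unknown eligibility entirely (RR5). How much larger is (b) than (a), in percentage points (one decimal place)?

4.2

Numerator: 115
Eligible (known): 115 + 14 + 35 + 23 + 10 = 197
e = 197 / (197 + 22) = 197 / 219 = 0.8995
Eligible share of unknowns: 0.8995 × 17 = 15.29
Denom: 197 + 15.29 = 212.29
RR3 = 115 / 212.29 = 0.5417
Denom: 115 + 14 + 35 + 23 + 10 = 197
RR5 = 115 / 197 = 0.5838
Difference = 58.38 − 54.17 = 4.21 percentage points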